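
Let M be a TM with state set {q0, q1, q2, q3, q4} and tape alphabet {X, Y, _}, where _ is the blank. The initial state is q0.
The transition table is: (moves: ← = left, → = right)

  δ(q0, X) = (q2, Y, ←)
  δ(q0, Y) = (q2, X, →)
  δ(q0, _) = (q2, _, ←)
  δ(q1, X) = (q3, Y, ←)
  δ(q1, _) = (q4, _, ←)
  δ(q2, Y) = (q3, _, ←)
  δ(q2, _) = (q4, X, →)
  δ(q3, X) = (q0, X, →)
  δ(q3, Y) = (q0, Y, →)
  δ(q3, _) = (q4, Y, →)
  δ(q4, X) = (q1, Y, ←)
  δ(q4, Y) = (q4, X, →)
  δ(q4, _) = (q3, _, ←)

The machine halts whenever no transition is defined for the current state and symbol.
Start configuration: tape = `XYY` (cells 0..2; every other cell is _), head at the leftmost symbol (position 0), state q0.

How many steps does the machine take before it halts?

8

state=q0 head=0 tape=_[X]YY_   (q0,X)→(q2,Y,←)
state=q2 head=-1 tape=[_]YYY_   (q2,_)→(q4,X,→)
state=q4 head=0 tape=X[Y]YY_   (q4,Y)→(q4,X,→)
state=q4 head=1 tape=XX[Y]Y_   (q4,Y)→(q4,X,→)
state=q4 head=2 tape=XXX[Y]_   (q4,Y)→(q4,X,→)
state=q4 head=3 tape=XXXX[_]   (q4,_)→(q3,_,←)
state=q3 head=2 tape=XXX[X]_   (q3,X)→(q0,X,→)
state=q0 head=3 tape=XXXX[_]   (q0,_)→(q2,_,←)
state=q2 head=2 tape=XXX[X]_
M halts after 8 transitions.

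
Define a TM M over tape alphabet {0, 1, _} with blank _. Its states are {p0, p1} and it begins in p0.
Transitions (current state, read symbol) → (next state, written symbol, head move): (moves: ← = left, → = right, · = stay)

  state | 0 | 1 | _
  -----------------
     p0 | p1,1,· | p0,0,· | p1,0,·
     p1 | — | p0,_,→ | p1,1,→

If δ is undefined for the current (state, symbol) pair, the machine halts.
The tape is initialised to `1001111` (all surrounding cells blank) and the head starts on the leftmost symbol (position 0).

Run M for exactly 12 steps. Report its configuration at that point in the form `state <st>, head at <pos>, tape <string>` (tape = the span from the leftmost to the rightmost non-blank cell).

state p1, head at 4, tape 111

p0 | [1]001111   read 1 → write 0, move ·, go to p0
p0 | [0]001111   read 0 → write 1, move ·, go to p1
p1 | [1]001111   read 1 → write _, move →, go to p0
p0 | _[0]01111   read 0 → write 1, move ·, go to p1
p1 | _[1]01111   read 1 → write _, move →, go to p0
p0 | __[0]1111   read 0 → write 1, move ·, go to p1
p1 | __[1]1111   read 1 → write _, move →, go to p0
p0 | ___[1]111   read 1 → write 0, move ·, go to p0
p0 | ___[0]111   read 0 → write 1, move ·, go to p1
p1 | ___[1]111   read 1 → write _, move →, go to p0
p0 | ____[1]11   read 1 → write 0, move ·, go to p0
p0 | ____[0]11   read 0 → write 1, move ·, go to p1
p1 | ____[1]11
After 12 steps: state p1, head at 4, tape 111.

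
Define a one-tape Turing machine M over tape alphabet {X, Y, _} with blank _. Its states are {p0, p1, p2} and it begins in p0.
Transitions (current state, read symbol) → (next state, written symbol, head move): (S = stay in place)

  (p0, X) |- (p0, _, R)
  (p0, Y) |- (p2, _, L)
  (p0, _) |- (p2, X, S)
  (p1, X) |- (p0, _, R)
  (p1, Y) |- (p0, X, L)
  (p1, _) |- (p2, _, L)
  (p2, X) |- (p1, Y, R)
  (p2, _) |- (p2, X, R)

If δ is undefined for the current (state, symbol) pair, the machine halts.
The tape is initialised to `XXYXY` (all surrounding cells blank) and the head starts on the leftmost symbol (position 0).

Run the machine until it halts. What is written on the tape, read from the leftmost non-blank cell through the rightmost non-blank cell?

state=p0 head=0 tape=[X]XYXY   (p0,X)→(p0,_,R)
state=p0 head=1 tape=_[X]YXY   (p0,X)→(p0,_,R)
state=p0 head=2 tape=__[Y]XY   (p0,Y)→(p2,_,L)
state=p2 head=1 tape=_[_]_XY   (p2,_)→(p2,X,R)
state=p2 head=2 tape=_X[_]XY   (p2,_)→(p2,X,R)
state=p2 head=3 tape=_XX[X]Y   (p2,X)→(p1,Y,R)
state=p1 head=4 tape=_XXY[Y]   (p1,Y)→(p0,X,L)
state=p0 head=3 tape=_XX[Y]X   (p0,Y)→(p2,_,L)
state=p2 head=2 tape=_X[X]_X   (p2,X)→(p1,Y,R)
state=p1 head=3 tape=_XY[_]X   (p1,_)→(p2,_,L)
state=p2 head=2 tape=_X[Y]_X
The non-blank tape span at halt is XY_X.

XY_X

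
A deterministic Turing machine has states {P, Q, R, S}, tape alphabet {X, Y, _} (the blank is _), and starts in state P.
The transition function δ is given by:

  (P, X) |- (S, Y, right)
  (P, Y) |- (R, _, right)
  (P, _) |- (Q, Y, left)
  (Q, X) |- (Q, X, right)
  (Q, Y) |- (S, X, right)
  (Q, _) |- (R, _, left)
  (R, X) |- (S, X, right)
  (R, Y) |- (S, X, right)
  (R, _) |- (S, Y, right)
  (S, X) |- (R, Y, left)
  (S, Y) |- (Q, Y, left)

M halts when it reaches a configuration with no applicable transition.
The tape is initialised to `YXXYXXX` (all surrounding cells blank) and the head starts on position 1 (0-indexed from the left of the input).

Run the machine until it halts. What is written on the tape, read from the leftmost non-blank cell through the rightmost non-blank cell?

P | Y[X]XYXXX_   read X → write Y, move right, go to S
S | YY[X]YXXX_   read X → write Y, move left, go to R
R | Y[Y]YYXXX_   read Y → write X, move right, go to S
S | YX[Y]YXXX_   read Y → write Y, move left, go to Q
Q | Y[X]YYXXX_   read X → write X, move right, go to Q
Q | YX[Y]YXXX_   read Y → write X, move right, go to S
S | YXX[Y]XXX_   read Y → write Y, move left, go to Q
Q | YX[X]YXXX_   read X → write X, move right, go to Q
Q | YXX[Y]XXX_   read Y → write X, move right, go to S
S | YXXX[X]XX_   read X → write Y, move left, go to R
R | YXX[X]YXX_   read X → write X, move right, go to S
S | YXXX[Y]XX_   read Y → write Y, move left, go to Q
Q | YXX[X]YXX_   read X → write X, move right, go to Q
Q | YXXX[Y]XX_   read Y → write X, move right, go to S
S | YXXXX[X]X_   read X → write Y, move left, go to R
R | YXXX[X]YX_   read X → write X, move right, go to S
S | YXXXX[Y]X_   read Y → write Y, move left, go to Q
Q | YXXX[X]YX_   read X → write X, move right, go to Q
Q | YXXXX[Y]X_   read Y → write X, move right, go to S
S | YXXXXX[X]_   read X → write Y, move left, go to R
R | YXXXX[X]Y_   read X → write X, move right, go to S
S | YXXXXX[Y]_   read Y → write Y, move left, go to Q
Q | YXXXX[X]Y_   read X → write X, move right, go to Q
Q | YXXXXX[Y]_   read Y → write X, move right, go to S
S | YXXXXXX[_]
The non-blank tape span at halt is YXXXXXX.

YXXXXXX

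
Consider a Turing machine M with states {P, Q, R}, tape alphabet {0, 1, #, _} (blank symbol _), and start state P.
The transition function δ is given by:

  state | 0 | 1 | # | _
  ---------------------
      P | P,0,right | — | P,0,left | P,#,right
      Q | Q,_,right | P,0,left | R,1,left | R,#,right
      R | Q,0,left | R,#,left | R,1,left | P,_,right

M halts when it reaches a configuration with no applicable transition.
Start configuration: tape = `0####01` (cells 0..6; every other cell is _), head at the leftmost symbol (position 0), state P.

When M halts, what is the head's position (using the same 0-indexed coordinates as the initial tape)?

state=P head=0 tape=[0]####01   (P,0)→(P,0,right)
state=P head=1 tape=0[#]###01   (P,#)→(P,0,left)
state=P head=0 tape=[0]0###01   (P,0)→(P,0,right)
state=P head=1 tape=0[0]###01   (P,0)→(P,0,right)
state=P head=2 tape=00[#]##01   (P,#)→(P,0,left)
state=P head=1 tape=0[0]0##01   (P,0)→(P,0,right)
state=P head=2 tape=00[0]##01   (P,0)→(P,0,right)
state=P head=3 tape=000[#]#01   (P,#)→(P,0,left)
state=P head=2 tape=00[0]0#01   (P,0)→(P,0,right)
state=P head=3 tape=000[0]#01   (P,0)→(P,0,right)
state=P head=4 tape=0000[#]01   (P,#)→(P,0,left)
state=P head=3 tape=000[0]001   (P,0)→(P,0,right)
state=P head=4 tape=0000[0]01   (P,0)→(P,0,right)
state=P head=5 tape=00000[0]1   (P,0)→(P,0,right)
state=P head=6 tape=000000[1]
At halt the head is at cell 6.

6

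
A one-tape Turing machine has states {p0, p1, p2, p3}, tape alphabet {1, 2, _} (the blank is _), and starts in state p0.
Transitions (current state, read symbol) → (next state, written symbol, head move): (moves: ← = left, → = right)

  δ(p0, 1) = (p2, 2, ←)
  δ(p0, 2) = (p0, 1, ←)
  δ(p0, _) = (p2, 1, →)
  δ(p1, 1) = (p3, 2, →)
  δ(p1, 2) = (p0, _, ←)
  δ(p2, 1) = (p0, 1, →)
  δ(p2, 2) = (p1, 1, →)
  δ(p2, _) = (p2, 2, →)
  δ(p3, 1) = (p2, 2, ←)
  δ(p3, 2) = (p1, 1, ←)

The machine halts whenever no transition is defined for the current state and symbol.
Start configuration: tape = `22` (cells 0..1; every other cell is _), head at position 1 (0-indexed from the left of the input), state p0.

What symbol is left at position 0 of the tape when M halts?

1

p0 | ___2[2]   read 2 → write 1, move ←, go to p0
p0 | ___[2]1   read 2 → write 1, move ←, go to p0
p0 | __[_]11   read _ → write 1, move →, go to p2
p2 | __1[1]1   read 1 → write 1, move →, go to p0
p0 | __11[1]   read 1 → write 2, move ←, go to p2
p2 | __1[1]2   read 1 → write 1, move →, go to p0
p0 | __11[2]   read 2 → write 1, move ←, go to p0
p0 | __1[1]1   read 1 → write 2, move ←, go to p2
p2 | __[1]21   read 1 → write 1, move →, go to p0
p0 | __1[2]1   read 2 → write 1, move ←, go to p0
p0 | __[1]11   read 1 → write 2, move ←, go to p2
p2 | _[_]211   read _ → write 2, move →, go to p2
p2 | _2[2]11   read 2 → write 1, move →, go to p1
p1 | _21[1]1   read 1 → write 2, move →, go to p3
p3 | _212[1]   read 1 → write 2, move ←, go to p2
p2 | _21[2]2   read 2 → write 1, move →, go to p1
p1 | _211[2]   read 2 → write _, move ←, go to p0
p0 | _21[1]_   read 1 → write 2, move ←, go to p2
p2 | _2[1]2_   read 1 → write 1, move →, go to p0
p0 | _21[2]_   read 2 → write 1, move ←, go to p0
p0 | _2[1]1_   read 1 → write 2, move ←, go to p2
p2 | _[2]21_   read 2 → write 1, move →, go to p1
p1 | _1[2]1_   read 2 → write _, move ←, go to p0
p0 | _[1]_1_   read 1 → write 2, move ←, go to p2
p2 | [_]2_1_   read _ → write 2, move →, go to p2
p2 | 2[2]_1_   read 2 → write 1, move →, go to p1
p1 | 21[_]1_
Cell 0 holds 1 when M halts.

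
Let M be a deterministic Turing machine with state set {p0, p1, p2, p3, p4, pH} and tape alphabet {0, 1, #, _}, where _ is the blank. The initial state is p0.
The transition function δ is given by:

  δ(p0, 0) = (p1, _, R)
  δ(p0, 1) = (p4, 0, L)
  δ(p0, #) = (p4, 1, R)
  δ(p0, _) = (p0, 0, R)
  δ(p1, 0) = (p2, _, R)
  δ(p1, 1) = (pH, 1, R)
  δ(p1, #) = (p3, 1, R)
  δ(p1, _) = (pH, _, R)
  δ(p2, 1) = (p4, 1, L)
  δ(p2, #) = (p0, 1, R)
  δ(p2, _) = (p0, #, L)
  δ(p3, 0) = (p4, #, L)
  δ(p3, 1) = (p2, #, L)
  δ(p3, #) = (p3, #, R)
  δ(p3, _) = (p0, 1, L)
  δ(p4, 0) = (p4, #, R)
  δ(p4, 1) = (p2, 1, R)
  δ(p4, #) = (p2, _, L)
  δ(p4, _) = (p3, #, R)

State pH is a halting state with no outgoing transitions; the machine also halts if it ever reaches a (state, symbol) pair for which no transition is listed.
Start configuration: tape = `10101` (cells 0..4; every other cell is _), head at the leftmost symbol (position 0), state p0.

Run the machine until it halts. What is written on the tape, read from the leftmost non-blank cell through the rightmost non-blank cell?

01101101

p0 | ___[1]0101   read 1 → write 0, move L, go to p4
p4 | __[_]00101   read _ → write #, move R, go to p3
p3 | __#[0]0101   read 0 → write #, move L, go to p4
p4 | __[#]#0101   read # → write _, move L, go to p2
p2 | _[_]_#0101   read _ → write #, move L, go to p0
p0 | [_]#_#0101   read _ → write 0, move R, go to p0
p0 | 0[#]_#0101   read # → write 1, move R, go to p4
p4 | 01[_]#0101   read _ → write #, move R, go to p3
p3 | 01#[#]0101   read # → write #, move R, go to p3
p3 | 01##[0]101   read 0 → write #, move L, go to p4
p4 | 01#[#]#101   read # → write _, move L, go to p2
p2 | 01[#]_#101   read # → write 1, move R, go to p0
p0 | 011[_]#101   read _ → write 0, move R, go to p0
p0 | 0110[#]101   read # → write 1, move R, go to p4
p4 | 01101[1]01   read 1 → write 1, move R, go to p2
p2 | 011011[0]1
The non-blank tape span at halt is 01101101.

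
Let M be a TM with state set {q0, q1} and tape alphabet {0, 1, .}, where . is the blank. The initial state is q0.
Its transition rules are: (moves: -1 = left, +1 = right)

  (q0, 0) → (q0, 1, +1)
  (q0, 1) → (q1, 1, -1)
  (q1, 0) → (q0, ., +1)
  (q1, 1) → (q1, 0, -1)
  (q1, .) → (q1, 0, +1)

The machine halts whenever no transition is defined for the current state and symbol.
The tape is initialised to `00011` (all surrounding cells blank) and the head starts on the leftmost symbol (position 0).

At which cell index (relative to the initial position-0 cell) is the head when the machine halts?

state=q0 head=0 tape=.[0]0011.   (q0,0)→(q0,1,+1)
state=q0 head=1 tape=.1[0]011.   (q0,0)→(q0,1,+1)
state=q0 head=2 tape=.11[0]11.   (q0,0)→(q0,1,+1)
state=q0 head=3 tape=.111[1]1.   (q0,1)→(q1,1,-1)
state=q1 head=2 tape=.11[1]11.   (q1,1)→(q1,0,-1)
state=q1 head=1 tape=.1[1]011.   (q1,1)→(q1,0,-1)
state=q1 head=0 tape=.[1]0011.   (q1,1)→(q1,0,-1)
state=q1 head=-1 tape=[.]00011.   (q1,.)→(q1,0,+1)
state=q1 head=0 tape=0[0]0011.   (q1,0)→(q0,.,+1)
state=q0 head=1 tape=0.[0]011.   (q0,0)→(q0,1,+1)
state=q0 head=2 tape=0.1[0]11.   (q0,0)→(q0,1,+1)
state=q0 head=3 tape=0.11[1]1.   (q0,1)→(q1,1,-1)
state=q1 head=2 tape=0.1[1]11.   (q1,1)→(q1,0,-1)
state=q1 head=1 tape=0.[1]011.   (q1,1)→(q1,0,-1)
state=q1 head=0 tape=0[.]0011.   (q1,.)→(q1,0,+1)
state=q1 head=1 tape=00[0]011.   (q1,0)→(q0,.,+1)
state=q0 head=2 tape=00.[0]11.   (q0,0)→(q0,1,+1)
state=q0 head=3 tape=00.1[1]1.   (q0,1)→(q1,1,-1)
state=q1 head=2 tape=00.[1]11.   (q1,1)→(q1,0,-1)
state=q1 head=1 tape=00[.]011.   (q1,.)→(q1,0,+1)
state=q1 head=2 tape=000[0]11.   (q1,0)→(q0,.,+1)
state=q0 head=3 tape=000.[1]1.   (q0,1)→(q1,1,-1)
state=q1 head=2 tape=000[.]11.   (q1,.)→(q1,0,+1)
state=q1 head=3 tape=0000[1]1.   (q1,1)→(q1,0,-1)
state=q1 head=2 tape=000[0]01.   (q1,0)→(q0,.,+1)
state=q0 head=3 tape=000.[0]1.   (q0,0)→(q0,1,+1)
state=q0 head=4 tape=000.1[1].   (q0,1)→(q1,1,-1)
state=q1 head=3 tape=000.[1]1.   (q1,1)→(q1,0,-1)
state=q1 head=2 tape=000[.]01.   (q1,.)→(q1,0,+1)
state=q1 head=3 tape=0000[0]1.   (q1,0)→(q0,.,+1)
state=q0 head=4 tape=0000.[1].   (q0,1)→(q1,1,-1)
state=q1 head=3 tape=0000[.]1.   (q1,.)→(q1,0,+1)
state=q1 head=4 tape=00000[1].   (q1,1)→(q1,0,-1)
state=q1 head=3 tape=0000[0]0.   (q1,0)→(q0,.,+1)
state=q0 head=4 tape=0000.[0].   (q0,0)→(q0,1,+1)
state=q0 head=5 tape=0000.1[.]
At halt the head is at cell 5.

5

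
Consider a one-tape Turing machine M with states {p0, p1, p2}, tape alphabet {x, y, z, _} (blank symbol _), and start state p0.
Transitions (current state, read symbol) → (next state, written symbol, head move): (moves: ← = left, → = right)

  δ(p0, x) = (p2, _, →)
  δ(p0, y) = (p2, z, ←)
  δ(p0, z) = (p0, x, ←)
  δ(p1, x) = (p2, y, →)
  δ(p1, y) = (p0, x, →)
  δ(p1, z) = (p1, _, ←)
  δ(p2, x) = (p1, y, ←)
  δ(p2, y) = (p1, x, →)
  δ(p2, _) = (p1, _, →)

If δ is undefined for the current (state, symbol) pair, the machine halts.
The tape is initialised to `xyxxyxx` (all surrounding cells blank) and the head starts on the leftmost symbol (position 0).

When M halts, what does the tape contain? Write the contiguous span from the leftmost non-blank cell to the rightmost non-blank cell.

yy_x_y

state=p0 head=0 tape=[x]yxxyxx   (p0,x)→(p2,_,→)
state=p2 head=1 tape=_[y]xxyxx   (p2,y)→(p1,x,→)
state=p1 head=2 tape=_x[x]xyxx   (p1,x)→(p2,y,→)
state=p2 head=3 tape=_xy[x]yxx   (p2,x)→(p1,y,←)
state=p1 head=2 tape=_x[y]yyxx   (p1,y)→(p0,x,→)
state=p0 head=3 tape=_xx[y]yxx   (p0,y)→(p2,z,←)
state=p2 head=2 tape=_x[x]zyxx   (p2,x)→(p1,y,←)
state=p1 head=1 tape=_[x]yzyxx   (p1,x)→(p2,y,→)
state=p2 head=2 tape=_y[y]zyxx   (p2,y)→(p1,x,→)
state=p1 head=3 tape=_yx[z]yxx   (p1,z)→(p1,_,←)
state=p1 head=2 tape=_y[x]_yxx   (p1,x)→(p2,y,→)
state=p2 head=3 tape=_yy[_]yxx   (p2,_)→(p1,_,→)
state=p1 head=4 tape=_yy_[y]xx   (p1,y)→(p0,x,→)
state=p0 head=5 tape=_yy_x[x]x   (p0,x)→(p2,_,→)
state=p2 head=6 tape=_yy_x_[x]   (p2,x)→(p1,y,←)
state=p1 head=5 tape=_yy_x[_]y
The non-blank tape span at halt is yy_x_y.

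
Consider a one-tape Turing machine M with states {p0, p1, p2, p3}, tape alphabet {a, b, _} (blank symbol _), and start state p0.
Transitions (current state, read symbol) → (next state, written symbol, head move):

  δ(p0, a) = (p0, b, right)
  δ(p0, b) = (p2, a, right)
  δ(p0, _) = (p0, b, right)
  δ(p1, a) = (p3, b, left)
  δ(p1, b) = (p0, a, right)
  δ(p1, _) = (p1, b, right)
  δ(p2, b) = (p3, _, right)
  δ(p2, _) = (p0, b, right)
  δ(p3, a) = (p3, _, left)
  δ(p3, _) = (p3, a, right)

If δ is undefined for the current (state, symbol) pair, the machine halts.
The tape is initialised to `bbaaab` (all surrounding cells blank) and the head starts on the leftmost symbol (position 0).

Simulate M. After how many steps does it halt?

27

state=p0 head=0 tape=__[b]baaab   (p0,b)→(p2,a,right)
state=p2 head=1 tape=__a[b]aaab   (p2,b)→(p3,_,right)
state=p3 head=2 tape=__a_[a]aab   (p3,a)→(p3,_,left)
state=p3 head=1 tape=__a[_]_aab   (p3,_)→(p3,a,right)
state=p3 head=2 tape=__aa[_]aab   (p3,_)→(p3,a,right)
state=p3 head=3 tape=__aaa[a]ab   (p3,a)→(p3,_,left)
state=p3 head=2 tape=__aa[a]_ab   (p3,a)→(p3,_,left)
state=p3 head=1 tape=__a[a]__ab   (p3,a)→(p3,_,left)
state=p3 head=0 tape=__[a]___ab   (p3,a)→(p3,_,left)
state=p3 head=-1 tape=_[_]____ab   (p3,_)→(p3,a,right)
state=p3 head=0 tape=_a[_]___ab   (p3,_)→(p3,a,right)
state=p3 head=1 tape=_aa[_]__ab   (p3,_)→(p3,a,right)
state=p3 head=2 tape=_aaa[_]_ab   (p3,_)→(p3,a,right)
state=p3 head=3 tape=_aaaa[_]ab   (p3,_)→(p3,a,right)
state=p3 head=4 tape=_aaaaa[a]b   (p3,a)→(p3,_,left)
state=p3 head=3 tape=_aaaa[a]_b   (p3,a)→(p3,_,left)
state=p3 head=2 tape=_aaa[a]__b   (p3,a)→(p3,_,left)
state=p3 head=1 tape=_aa[a]___b   (p3,a)→(p3,_,left)
state=p3 head=0 tape=_a[a]____b   (p3,a)→(p3,_,left)
state=p3 head=-1 tape=_[a]_____b   (p3,a)→(p3,_,left)
state=p3 head=-2 tape=[_]______b   (p3,_)→(p3,a,right)
state=p3 head=-1 tape=a[_]_____b   (p3,_)→(p3,a,right)
state=p3 head=0 tape=aa[_]____b   (p3,_)→(p3,a,right)
state=p3 head=1 tape=aaa[_]___b   (p3,_)→(p3,a,right)
state=p3 head=2 tape=aaaa[_]__b   (p3,_)→(p3,a,right)
state=p3 head=3 tape=aaaaa[_]_b   (p3,_)→(p3,a,right)
state=p3 head=4 tape=aaaaaa[_]b   (p3,_)→(p3,a,right)
state=p3 head=5 tape=aaaaaaa[b]
M halts after 27 transitions.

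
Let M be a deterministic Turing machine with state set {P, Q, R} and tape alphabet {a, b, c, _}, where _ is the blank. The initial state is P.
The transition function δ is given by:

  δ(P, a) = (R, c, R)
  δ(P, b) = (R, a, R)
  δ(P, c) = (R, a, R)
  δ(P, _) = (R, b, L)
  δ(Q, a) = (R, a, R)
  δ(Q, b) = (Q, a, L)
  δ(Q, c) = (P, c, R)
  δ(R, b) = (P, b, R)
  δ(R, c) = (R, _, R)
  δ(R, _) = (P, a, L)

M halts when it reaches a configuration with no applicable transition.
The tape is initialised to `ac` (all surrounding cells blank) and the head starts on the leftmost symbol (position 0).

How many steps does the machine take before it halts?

P | [a]c__   read a → write c, move R, go to R
R | c[c]__   read c → write _, move R, go to R
R | c_[_]_   read _ → write a, move L, go to P
P | c[_]a_   read _ → write b, move L, go to R
R | [c]ba_   read c → write _, move R, go to R
R | _[b]a_   read b → write b, move R, go to P
P | _b[a]_   read a → write c, move R, go to R
R | _bc[_]   read _ → write a, move L, go to P
P | _b[c]a   read c → write a, move R, go to R
R | _ba[a]
M halts after 9 transitions.

9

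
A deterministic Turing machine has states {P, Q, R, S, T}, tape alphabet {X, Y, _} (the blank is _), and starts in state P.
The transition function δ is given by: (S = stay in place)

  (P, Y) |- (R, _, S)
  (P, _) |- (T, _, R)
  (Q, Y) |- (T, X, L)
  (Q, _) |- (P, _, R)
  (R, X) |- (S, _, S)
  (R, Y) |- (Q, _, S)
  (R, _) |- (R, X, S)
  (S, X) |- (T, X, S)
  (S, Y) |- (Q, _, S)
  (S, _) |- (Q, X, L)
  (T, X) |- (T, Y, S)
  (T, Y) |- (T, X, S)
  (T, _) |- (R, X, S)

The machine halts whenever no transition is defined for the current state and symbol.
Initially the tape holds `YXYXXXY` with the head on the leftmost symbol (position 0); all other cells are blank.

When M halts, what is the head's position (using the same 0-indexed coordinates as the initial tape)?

0

state=P head=0 tape=_[Y]XYXXXY   (P,Y)→(R,_,S)
state=R head=0 tape=_[_]XYXXXY   (R,_)→(R,X,S)
state=R head=0 tape=_[X]XYXXXY   (R,X)→(S,_,S)
state=S head=0 tape=_[_]XYXXXY   (S,_)→(Q,X,L)
state=Q head=-1 tape=[_]XXYXXXY   (Q,_)→(P,_,R)
state=P head=0 tape=_[X]XYXXXY
At halt the head is at cell 0.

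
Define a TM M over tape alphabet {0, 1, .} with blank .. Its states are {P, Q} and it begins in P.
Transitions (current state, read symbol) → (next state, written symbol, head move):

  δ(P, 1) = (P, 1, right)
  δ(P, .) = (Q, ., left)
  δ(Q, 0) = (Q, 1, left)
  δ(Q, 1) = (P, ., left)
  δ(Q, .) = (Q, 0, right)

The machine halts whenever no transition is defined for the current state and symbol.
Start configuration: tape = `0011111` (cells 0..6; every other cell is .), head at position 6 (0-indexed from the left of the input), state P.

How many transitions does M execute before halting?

15

state=P head=6 tape=001111[1].   (P,1)→(P,1,right)
state=P head=7 tape=0011111[.]   (P,.)→(Q,.,left)
state=Q head=6 tape=001111[1].   (Q,1)→(P,.,left)
state=P head=5 tape=00111[1]..   (P,1)→(P,1,right)
state=P head=6 tape=001111[.].   (P,.)→(Q,.,left)
state=Q head=5 tape=00111[1]..   (Q,1)→(P,.,left)
state=P head=4 tape=0011[1]...   (P,1)→(P,1,right)
state=P head=5 tape=00111[.]..   (P,.)→(Q,.,left)
state=Q head=4 tape=0011[1]...   (Q,1)→(P,.,left)
state=P head=3 tape=001[1]....   (P,1)→(P,1,right)
state=P head=4 tape=0011[.]...   (P,.)→(Q,.,left)
state=Q head=3 tape=001[1]....   (Q,1)→(P,.,left)
state=P head=2 tape=00[1].....   (P,1)→(P,1,right)
state=P head=3 tape=001[.]....   (P,.)→(Q,.,left)
state=Q head=2 tape=00[1].....   (Q,1)→(P,.,left)
state=P head=1 tape=0[0]......
M halts after 15 transitions.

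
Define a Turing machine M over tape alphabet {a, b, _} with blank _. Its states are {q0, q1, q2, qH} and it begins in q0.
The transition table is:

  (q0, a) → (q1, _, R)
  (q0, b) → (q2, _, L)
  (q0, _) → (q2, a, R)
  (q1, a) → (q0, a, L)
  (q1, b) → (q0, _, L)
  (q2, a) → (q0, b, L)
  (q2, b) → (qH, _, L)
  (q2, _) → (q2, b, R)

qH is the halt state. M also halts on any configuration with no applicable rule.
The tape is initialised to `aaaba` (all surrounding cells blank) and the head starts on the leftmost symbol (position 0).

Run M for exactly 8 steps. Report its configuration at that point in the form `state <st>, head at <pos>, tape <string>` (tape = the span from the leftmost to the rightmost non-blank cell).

state q2, head at 2, tape ababa

state=q0 head=0 tape=[a]aaba   (q0,a)→(q1,_,R)
state=q1 head=1 tape=_[a]aba   (q1,a)→(q0,a,L)
state=q0 head=0 tape=[_]aaba   (q0,_)→(q2,a,R)
state=q2 head=1 tape=a[a]aba   (q2,a)→(q0,b,L)
state=q0 head=0 tape=[a]baba   (q0,a)→(q1,_,R)
state=q1 head=1 tape=_[b]aba   (q1,b)→(q0,_,L)
state=q0 head=0 tape=[_]_aba   (q0,_)→(q2,a,R)
state=q2 head=1 tape=a[_]aba   (q2,_)→(q2,b,R)
state=q2 head=2 tape=ab[a]ba
After 8 steps: state q2, head at 2, tape ababa.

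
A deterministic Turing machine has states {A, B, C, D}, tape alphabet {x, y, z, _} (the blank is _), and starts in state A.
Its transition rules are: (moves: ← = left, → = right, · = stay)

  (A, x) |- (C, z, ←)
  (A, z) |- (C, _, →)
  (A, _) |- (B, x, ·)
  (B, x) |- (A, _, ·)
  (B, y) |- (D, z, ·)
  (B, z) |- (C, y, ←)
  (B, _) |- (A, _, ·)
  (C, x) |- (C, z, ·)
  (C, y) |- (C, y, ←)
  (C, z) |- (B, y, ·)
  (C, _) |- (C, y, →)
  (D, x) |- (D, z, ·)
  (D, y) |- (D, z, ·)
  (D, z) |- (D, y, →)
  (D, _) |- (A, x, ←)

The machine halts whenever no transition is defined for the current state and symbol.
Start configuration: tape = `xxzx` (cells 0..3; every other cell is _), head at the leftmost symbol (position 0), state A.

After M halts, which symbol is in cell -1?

A | _[x]xzx_   read x → write z, move ←, go to C
C | [_]zxzx_   read _ → write y, move →, go to C
C | y[z]xzx_   read z → write y, move ·, go to B
B | y[y]xzx_   read y → write z, move ·, go to D
D | y[z]xzx_   read z → write y, move →, go to D
D | yy[x]zx_   read x → write z, move ·, go to D
D | yy[z]zx_   read z → write y, move →, go to D
D | yyy[z]x_   read z → write y, move →, go to D
D | yyyy[x]_   read x → write z, move ·, go to D
D | yyyy[z]_   read z → write y, move →, go to D
D | yyyyy[_]   read _ → write x, move ←, go to A
A | yyyy[y]x
Cell -1 holds y when M halts.

y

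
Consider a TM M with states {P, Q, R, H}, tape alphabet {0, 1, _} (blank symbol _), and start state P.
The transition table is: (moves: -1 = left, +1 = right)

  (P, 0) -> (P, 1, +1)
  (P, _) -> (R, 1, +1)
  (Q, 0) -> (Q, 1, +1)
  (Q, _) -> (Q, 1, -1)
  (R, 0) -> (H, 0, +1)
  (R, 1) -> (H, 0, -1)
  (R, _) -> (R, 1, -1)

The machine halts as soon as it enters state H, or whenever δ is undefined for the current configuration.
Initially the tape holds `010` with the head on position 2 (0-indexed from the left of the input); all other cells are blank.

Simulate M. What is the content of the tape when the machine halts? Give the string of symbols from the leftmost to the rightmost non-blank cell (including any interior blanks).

P | 01[0]__   read 0 → write 1, move +1, go to P
P | 011[_]_   read _ → write 1, move +1, go to R
R | 0111[_]   read _ → write 1, move -1, go to R
R | 011[1]1   read 1 → write 0, move -1, go to H
H | 01[1]01
The non-blank tape span at halt is 01101.

01101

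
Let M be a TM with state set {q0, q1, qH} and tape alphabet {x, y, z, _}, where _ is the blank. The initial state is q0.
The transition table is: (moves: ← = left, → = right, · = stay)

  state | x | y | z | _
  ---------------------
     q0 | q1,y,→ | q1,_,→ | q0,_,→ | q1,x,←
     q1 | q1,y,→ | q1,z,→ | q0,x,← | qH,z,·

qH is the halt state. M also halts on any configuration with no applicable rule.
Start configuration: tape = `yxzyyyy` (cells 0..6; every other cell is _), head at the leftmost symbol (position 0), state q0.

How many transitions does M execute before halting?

state=q0 head=0 tape=[y]xzyyyy_   (q0,y)→(q1,_,→)
state=q1 head=1 tape=_[x]zyyyy_   (q1,x)→(q1,y,→)
state=q1 head=2 tape=_y[z]yyyy_   (q1,z)→(q0,x,←)
state=q0 head=1 tape=_[y]xyyyy_   (q0,y)→(q1,_,→)
state=q1 head=2 tape=__[x]yyyy_   (q1,x)→(q1,y,→)
state=q1 head=3 tape=__y[y]yyy_   (q1,y)→(q1,z,→)
state=q1 head=4 tape=__yz[y]yy_   (q1,y)→(q1,z,→)
state=q1 head=5 tape=__yzz[y]y_   (q1,y)→(q1,z,→)
state=q1 head=6 tape=__yzzz[y]_   (q1,y)→(q1,z,→)
state=q1 head=7 tape=__yzzzz[_]   (q1,_)→(qH,z,·)
state=qH head=7 tape=__yzzzz[z]
M halts after 10 transitions.

10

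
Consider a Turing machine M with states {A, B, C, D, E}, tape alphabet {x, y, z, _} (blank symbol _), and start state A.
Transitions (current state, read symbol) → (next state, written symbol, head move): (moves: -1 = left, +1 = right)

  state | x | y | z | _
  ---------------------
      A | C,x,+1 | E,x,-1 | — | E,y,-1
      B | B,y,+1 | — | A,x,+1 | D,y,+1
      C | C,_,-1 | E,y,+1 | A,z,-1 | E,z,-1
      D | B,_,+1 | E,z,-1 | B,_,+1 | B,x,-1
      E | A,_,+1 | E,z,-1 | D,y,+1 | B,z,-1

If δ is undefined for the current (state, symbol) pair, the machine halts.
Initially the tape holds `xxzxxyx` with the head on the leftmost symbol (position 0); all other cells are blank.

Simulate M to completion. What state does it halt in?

state=A head=0 tape=___[x]xzxxyx   (A,x)→(C,x,+1)
state=C head=1 tape=___x[x]zxxyx   (C,x)→(C,_,-1)
state=C head=0 tape=___[x]_zxxyx   (C,x)→(C,_,-1)
state=C head=-1 tape=__[_]__zxxyx   (C,_)→(E,z,-1)
state=E head=-2 tape=_[_]z__zxxyx   (E,_)→(B,z,-1)
state=B head=-3 tape=[_]zz__zxxyx   (B,_)→(D,y,+1)
state=D head=-2 tape=y[z]z__zxxyx   (D,z)→(B,_,+1)
state=B head=-1 tape=y_[z]__zxxyx   (B,z)→(A,x,+1)
state=A head=0 tape=y_x[_]_zxxyx   (A,_)→(E,y,-1)
state=E head=-1 tape=y_[x]y_zxxyx   (E,x)→(A,_,+1)
state=A head=0 tape=y__[y]_zxxyx   (A,y)→(E,x,-1)
state=E head=-1 tape=y_[_]x_zxxyx   (E,_)→(B,z,-1)
state=B head=-2 tape=y[_]zx_zxxyx   (B,_)→(D,y,+1)
state=D head=-1 tape=yy[z]x_zxxyx   (D,z)→(B,_,+1)
state=B head=0 tape=yy_[x]_zxxyx   (B,x)→(B,y,+1)
state=B head=1 tape=yy_y[_]zxxyx   (B,_)→(D,y,+1)
state=D head=2 tape=yy_yy[z]xxyx   (D,z)→(B,_,+1)
state=B head=3 tape=yy_yy_[x]xyx   (B,x)→(B,y,+1)
state=B head=4 tape=yy_yy_y[x]yx   (B,x)→(B,y,+1)
state=B head=5 tape=yy_yy_yy[y]x
No transition is defined for (B, y); M halts in state B.

B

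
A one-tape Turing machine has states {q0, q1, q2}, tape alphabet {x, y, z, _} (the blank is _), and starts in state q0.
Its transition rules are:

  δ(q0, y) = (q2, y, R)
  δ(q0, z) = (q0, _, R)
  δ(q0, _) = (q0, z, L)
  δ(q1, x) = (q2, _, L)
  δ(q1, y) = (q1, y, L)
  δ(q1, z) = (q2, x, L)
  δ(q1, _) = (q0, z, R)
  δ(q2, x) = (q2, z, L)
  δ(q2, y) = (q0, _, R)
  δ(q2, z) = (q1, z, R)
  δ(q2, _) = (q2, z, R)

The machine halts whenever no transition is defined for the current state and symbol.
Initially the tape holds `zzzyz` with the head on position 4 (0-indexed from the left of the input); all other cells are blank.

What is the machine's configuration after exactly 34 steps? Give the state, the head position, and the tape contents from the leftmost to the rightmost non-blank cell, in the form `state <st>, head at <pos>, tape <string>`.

state q0, head at 8, tape zzzyzz__z

state=q0 head=4 tape=zzzy[z]____   (q0,z)→(q0,_,R)
state=q0 head=5 tape=zzzy_[_]___   (q0,_)→(q0,z,L)
state=q0 head=4 tape=zzzy[_]z___   (q0,_)→(q0,z,L)
state=q0 head=3 tape=zzz[y]zz___   (q0,y)→(q2,y,R)
state=q2 head=4 tape=zzzy[z]z___   (q2,z)→(q1,z,R)
state=q1 head=5 tape=zzzyz[z]___   (q1,z)→(q2,x,L)
state=q2 head=4 tape=zzzy[z]x___   (q2,z)→(q1,z,R)
state=q1 head=5 tape=zzzyz[x]___   (q1,x)→(q2,_,L)
state=q2 head=4 tape=zzzy[z]____   (q2,z)→(q1,z,R)
state=q1 head=5 tape=zzzyz[_]___   (q1,_)→(q0,z,R)
state=q0 head=6 tape=zzzyzz[_]__   (q0,_)→(q0,z,L)
state=q0 head=5 tape=zzzyz[z]z__   (q0,z)→(q0,_,R)
state=q0 head=6 tape=zzzyz_[z]__   (q0,z)→(q0,_,R)
state=q0 head=7 tape=zzzyz__[_]_   (q0,_)→(q0,z,L)
state=q0 head=6 tape=zzzyz_[_]z_   (q0,_)→(q0,z,L)
state=q0 head=5 tape=zzzyz[_]zz_   (q0,_)→(q0,z,L)
state=q0 head=4 tape=zzzy[z]zzz_   (q0,z)→(q0,_,R)
state=q0 head=5 tape=zzzy_[z]zz_   (q0,z)→(q0,_,R)
state=q0 head=6 tape=zzzy__[z]z_   (q0,z)→(q0,_,R)
state=q0 head=7 tape=zzzy___[z]_   (q0,z)→(q0,_,R)
state=q0 head=8 tape=zzzy____[_]   (q0,_)→(q0,z,L)
state=q0 head=7 tape=zzzy___[_]z   (q0,_)→(q0,z,L)
state=q0 head=6 tape=zzzy__[_]zz   (q0,_)→(q0,z,L)
state=q0 head=5 tape=zzzy_[_]zzz   (q0,_)→(q0,z,L)
state=q0 head=4 tape=zzzy[_]zzzz   (q0,_)→(q0,z,L)
state=q0 head=3 tape=zzz[y]zzzzz   (q0,y)→(q2,y,R)
state=q2 head=4 tape=zzzy[z]zzzz   (q2,z)→(q1,z,R)
state=q1 head=5 tape=zzzyz[z]zzz   (q1,z)→(q2,x,L)
state=q2 head=4 tape=zzzy[z]xzzz   (q2,z)→(q1,z,R)
state=q1 head=5 tape=zzzyz[x]zzz   (q1,x)→(q2,_,L)
state=q2 head=4 tape=zzzy[z]_zzz   (q2,z)→(q1,z,R)
state=q1 head=5 tape=zzzyz[_]zzz   (q1,_)→(q0,z,R)
state=q0 head=6 tape=zzzyzz[z]zz   (q0,z)→(q0,_,R)
state=q0 head=7 tape=zzzyzz_[z]z   (q0,z)→(q0,_,R)
state=q0 head=8 tape=zzzyzz__[z]
After 34 steps: state q0, head at 8, tape zzzyzz__z.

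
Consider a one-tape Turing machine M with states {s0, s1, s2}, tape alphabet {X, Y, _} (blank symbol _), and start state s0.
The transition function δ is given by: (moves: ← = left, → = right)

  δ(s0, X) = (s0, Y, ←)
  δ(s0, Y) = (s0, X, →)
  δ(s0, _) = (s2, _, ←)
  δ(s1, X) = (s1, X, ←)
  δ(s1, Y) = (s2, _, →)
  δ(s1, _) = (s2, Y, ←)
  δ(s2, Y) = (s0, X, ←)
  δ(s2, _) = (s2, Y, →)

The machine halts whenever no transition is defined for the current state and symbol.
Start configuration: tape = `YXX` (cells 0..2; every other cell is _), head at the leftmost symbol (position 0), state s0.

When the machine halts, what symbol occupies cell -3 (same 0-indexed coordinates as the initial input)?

s0 | ____[Y]XX_   read Y → write X, move →, go to s0
s0 | ____X[X]X_   read X → write Y, move ←, go to s0
s0 | ____[X]YX_   read X → write Y, move ←, go to s0
s0 | ___[_]YYX_   read _ → write _, move ←, go to s2
s2 | __[_]_YYX_   read _ → write Y, move →, go to s2
s2 | __Y[_]YYX_   read _ → write Y, move →, go to s2
s2 | __YY[Y]YX_   read Y → write X, move ←, go to s0
s0 | __Y[Y]XYX_   read Y → write X, move →, go to s0
s0 | __YX[X]YX_   read X → write Y, move ←, go to s0
s0 | __Y[X]YYX_   read X → write Y, move ←, go to s0
s0 | __[Y]YYYX_   read Y → write X, move →, go to s0
s0 | __X[Y]YYX_   read Y → write X, move →, go to s0
s0 | __XX[Y]YX_   read Y → write X, move →, go to s0
s0 | __XXX[Y]X_   read Y → write X, move →, go to s0
s0 | __XXXX[X]_   read X → write Y, move ←, go to s0
s0 | __XXX[X]Y_   read X → write Y, move ←, go to s0
s0 | __XX[X]YY_   read X → write Y, move ←, go to s0
s0 | __X[X]YYY_   read X → write Y, move ←, go to s0
s0 | __[X]YYYY_   read X → write Y, move ←, go to s0
s0 | _[_]YYYYY_   read _ → write _, move ←, go to s2
s2 | [_]_YYYYY_   read _ → write Y, move →, go to s2
s2 | Y[_]YYYYY_   read _ → write Y, move →, go to s2
s2 | YY[Y]YYYY_   read Y → write X, move ←, go to s0
s0 | Y[Y]XYYYY_   read Y → write X, move →, go to s0
s0 | YX[X]YYYY_   read X → write Y, move ←, go to s0
s0 | Y[X]YYYYY_   read X → write Y, move ←, go to s0
s0 | [Y]YYYYYY_   read Y → write X, move →, go to s0
s0 | X[Y]YYYYY_   read Y → write X, move →, go to s0
s0 | XX[Y]YYYY_   read Y → write X, move →, go to s0
s0 | XXX[Y]YYY_   read Y → write X, move →, go to s0
s0 | XXXX[Y]YY_   read Y → write X, move →, go to s0
s0 | XXXXX[Y]Y_   read Y → write X, move →, go to s0
s0 | XXXXXX[Y]_   read Y → write X, move →, go to s0
s0 | XXXXXXX[_]   read _ → write _, move ←, go to s2
s2 | XXXXXX[X]_
Cell -3 holds X when M halts.

X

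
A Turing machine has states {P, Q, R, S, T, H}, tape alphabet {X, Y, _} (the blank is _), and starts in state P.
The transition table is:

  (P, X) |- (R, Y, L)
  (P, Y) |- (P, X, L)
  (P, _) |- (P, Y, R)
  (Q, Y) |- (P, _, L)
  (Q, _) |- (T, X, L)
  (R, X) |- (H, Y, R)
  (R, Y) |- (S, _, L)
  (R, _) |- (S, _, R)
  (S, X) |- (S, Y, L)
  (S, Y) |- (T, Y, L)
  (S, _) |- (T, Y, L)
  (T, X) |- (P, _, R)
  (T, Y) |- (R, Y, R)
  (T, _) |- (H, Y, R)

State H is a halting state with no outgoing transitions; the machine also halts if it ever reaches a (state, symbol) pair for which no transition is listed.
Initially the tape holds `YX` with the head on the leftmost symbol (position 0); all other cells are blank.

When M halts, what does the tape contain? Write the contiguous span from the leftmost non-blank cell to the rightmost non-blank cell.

YY_YX

P | ___[Y]X   read Y → write X, move L, go to P
P | __[_]XX   read _ → write Y, move R, go to P
P | __Y[X]X   read X → write Y, move L, go to R
R | __[Y]YX   read Y → write _, move L, go to S
S | _[_]_YX   read _ → write Y, move L, go to T
T | [_]Y_YX   read _ → write Y, move R, go to H
H | Y[Y]_YX
The non-blank tape span at halt is YY_YX.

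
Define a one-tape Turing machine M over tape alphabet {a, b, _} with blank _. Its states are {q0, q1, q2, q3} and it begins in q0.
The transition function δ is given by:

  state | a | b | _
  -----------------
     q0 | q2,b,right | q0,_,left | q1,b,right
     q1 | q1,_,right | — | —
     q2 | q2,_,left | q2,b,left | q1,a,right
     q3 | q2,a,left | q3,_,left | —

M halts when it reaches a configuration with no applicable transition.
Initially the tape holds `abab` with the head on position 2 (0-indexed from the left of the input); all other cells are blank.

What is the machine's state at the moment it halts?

q0 | _ab[a]b   read a → write b, move right, go to q2
q2 | _abb[b]   read b → write b, move left, go to q2
q2 | _ab[b]b   read b → write b, move left, go to q2
q2 | _a[b]bb   read b → write b, move left, go to q2
q2 | _[a]bbb   read a → write _, move left, go to q2
q2 | [_]_bbb   read _ → write a, move right, go to q1
q1 | a[_]bbb
No transition is defined for (q1, _); M halts in state q1.

q1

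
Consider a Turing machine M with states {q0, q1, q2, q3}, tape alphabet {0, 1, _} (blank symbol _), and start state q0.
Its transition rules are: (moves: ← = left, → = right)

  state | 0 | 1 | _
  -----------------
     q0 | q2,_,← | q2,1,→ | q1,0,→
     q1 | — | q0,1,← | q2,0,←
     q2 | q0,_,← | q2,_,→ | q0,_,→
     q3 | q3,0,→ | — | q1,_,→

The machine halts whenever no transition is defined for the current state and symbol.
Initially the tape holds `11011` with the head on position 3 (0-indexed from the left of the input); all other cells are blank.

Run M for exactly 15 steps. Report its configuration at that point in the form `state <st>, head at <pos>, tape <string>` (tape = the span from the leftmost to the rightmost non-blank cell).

state=q0 head=3 tape=110[1]1___   (q0,1)→(q2,1,→)
state=q2 head=4 tape=1101[1]___   (q2,1)→(q2,_,→)
state=q2 head=5 tape=1101_[_]__   (q2,_)→(q0,_,→)
state=q0 head=6 tape=1101__[_]_   (q0,_)→(q1,0,→)
state=q1 head=7 tape=1101__0[_]   (q1,_)→(q2,0,←)
state=q2 head=6 tape=1101__[0]0   (q2,0)→(q0,_,←)
state=q0 head=5 tape=1101_[_]_0   (q0,_)→(q1,0,→)
state=q1 head=6 tape=1101_0[_]0   (q1,_)→(q2,0,←)
state=q2 head=5 tape=1101_[0]00   (q2,0)→(q0,_,←)
state=q0 head=4 tape=1101[_]_00   (q0,_)→(q1,0,→)
state=q1 head=5 tape=11010[_]00   (q1,_)→(q2,0,←)
state=q2 head=4 tape=1101[0]000   (q2,0)→(q0,_,←)
state=q0 head=3 tape=110[1]_000   (q0,1)→(q2,1,→)
state=q2 head=4 tape=1101[_]000   (q2,_)→(q0,_,→)
state=q0 head=5 tape=1101_[0]00   (q0,0)→(q2,_,←)
state=q2 head=4 tape=1101[_]_00
After 15 steps: state q2, head at 4, tape 1101__00.

state q2, head at 4, tape 1101__00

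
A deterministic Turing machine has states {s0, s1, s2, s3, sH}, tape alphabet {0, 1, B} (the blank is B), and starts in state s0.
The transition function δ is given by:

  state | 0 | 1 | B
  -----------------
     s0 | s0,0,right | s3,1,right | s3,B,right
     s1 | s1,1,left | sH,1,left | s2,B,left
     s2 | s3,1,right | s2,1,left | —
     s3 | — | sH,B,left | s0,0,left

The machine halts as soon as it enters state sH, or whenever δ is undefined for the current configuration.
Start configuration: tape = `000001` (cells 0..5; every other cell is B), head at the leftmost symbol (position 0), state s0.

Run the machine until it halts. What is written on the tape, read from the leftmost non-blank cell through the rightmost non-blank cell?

s0 | [0]00001B   read 0 → write 0, move right, go to s0
s0 | 0[0]0001B   read 0 → write 0, move right, go to s0
s0 | 00[0]001B   read 0 → write 0, move right, go to s0
s0 | 000[0]01B   read 0 → write 0, move right, go to s0
s0 | 0000[0]1B   read 0 → write 0, move right, go to s0
s0 | 00000[1]B   read 1 → write 1, move right, go to s3
s3 | 000001[B]   read B → write 0, move left, go to s0
s0 | 00000[1]0   read 1 → write 1, move right, go to s3
s3 | 000001[0]
The non-blank tape span at halt is 0000010.

0000010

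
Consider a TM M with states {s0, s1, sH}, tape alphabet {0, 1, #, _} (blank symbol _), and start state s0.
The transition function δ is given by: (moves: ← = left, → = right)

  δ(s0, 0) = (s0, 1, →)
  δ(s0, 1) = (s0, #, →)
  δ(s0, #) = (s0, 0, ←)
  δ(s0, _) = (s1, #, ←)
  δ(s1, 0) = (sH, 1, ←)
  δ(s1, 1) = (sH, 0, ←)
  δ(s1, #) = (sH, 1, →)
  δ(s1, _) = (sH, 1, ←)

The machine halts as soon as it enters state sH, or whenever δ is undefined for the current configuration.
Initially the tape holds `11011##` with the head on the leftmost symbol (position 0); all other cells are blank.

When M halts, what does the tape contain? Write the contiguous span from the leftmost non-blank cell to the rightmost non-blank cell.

state=s0 head=0 tape=[1]1011##_   (s0,1)→(s0,#,→)
state=s0 head=1 tape=#[1]011##_   (s0,1)→(s0,#,→)
state=s0 head=2 tape=##[0]11##_   (s0,0)→(s0,1,→)
state=s0 head=3 tape=##1[1]1##_   (s0,1)→(s0,#,→)
state=s0 head=4 tape=##1#[1]##_   (s0,1)→(s0,#,→)
state=s0 head=5 tape=##1##[#]#_   (s0,#)→(s0,0,←)
state=s0 head=4 tape=##1#[#]0#_   (s0,#)→(s0,0,←)
state=s0 head=3 tape=##1[#]00#_   (s0,#)→(s0,0,←)
state=s0 head=2 tape=##[1]000#_   (s0,1)→(s0,#,→)
state=s0 head=3 tape=###[0]00#_   (s0,0)→(s0,1,→)
state=s0 head=4 tape=###1[0]0#_   (s0,0)→(s0,1,→)
state=s0 head=5 tape=###11[0]#_   (s0,0)→(s0,1,→)
state=s0 head=6 tape=###111[#]_   (s0,#)→(s0,0,←)
state=s0 head=5 tape=###11[1]0_   (s0,1)→(s0,#,→)
state=s0 head=6 tape=###11#[0]_   (s0,0)→(s0,1,→)
state=s0 head=7 tape=###11#1[_]   (s0,_)→(s1,#,←)
state=s1 head=6 tape=###11#[1]#   (s1,1)→(sH,0,←)
state=sH head=5 tape=###11[#]0#
The non-blank tape span at halt is ###11#0#.

###11#0#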